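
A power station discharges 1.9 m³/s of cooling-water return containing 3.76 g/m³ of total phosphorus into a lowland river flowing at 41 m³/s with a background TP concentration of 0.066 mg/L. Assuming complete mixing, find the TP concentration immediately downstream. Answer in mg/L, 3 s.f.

Conservation of mass across the mixing zone: C = (1.9·3.76 + 41·0.066) / (1.9 + 41) = 9.85/42.9 = 0.2296 mg/L.

0.230 mg/L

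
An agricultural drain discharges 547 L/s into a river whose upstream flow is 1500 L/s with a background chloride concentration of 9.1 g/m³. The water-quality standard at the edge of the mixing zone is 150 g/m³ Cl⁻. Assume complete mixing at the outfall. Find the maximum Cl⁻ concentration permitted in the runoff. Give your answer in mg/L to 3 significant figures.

536 mg/L

547 L/s = 0.547 m³/s.
1500 L/s = 1.5 m³/s.
Mass balance: 150·2.047 = 0.547·Cₑ + 1.5·9.1.
Cₑ = (307.1 − 13.65) / 0.547 = 536.4 mg/L.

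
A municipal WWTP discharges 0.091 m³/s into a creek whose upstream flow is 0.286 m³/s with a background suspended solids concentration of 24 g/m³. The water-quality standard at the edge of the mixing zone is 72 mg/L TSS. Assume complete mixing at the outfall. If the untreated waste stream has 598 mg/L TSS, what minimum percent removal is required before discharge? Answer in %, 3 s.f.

62.7 %

Mass balance: 72·0.377 = 0.091·Cₑ + 0.286·24.
Cₑ = (27.14 − 6.864) / 0.091 = 222.9 mg/L.
Required removal = 1 − 222.9/598 = 62.73 %.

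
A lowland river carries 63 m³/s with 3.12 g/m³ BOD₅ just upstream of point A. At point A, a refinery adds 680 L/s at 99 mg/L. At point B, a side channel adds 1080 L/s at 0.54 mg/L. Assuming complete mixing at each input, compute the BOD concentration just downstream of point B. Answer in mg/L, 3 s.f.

680 L/s = 0.68 m³/s.
After input A: C = (63·3.12 + 0.68·99) / 63.68 = 4.144 mg/L.
1080 L/s = 1.08 m³/s.
After input B: C = (63.68·4.144 + 1.08·0.54) / 64.76 = 4.084 mg/L.

4.08 mg/L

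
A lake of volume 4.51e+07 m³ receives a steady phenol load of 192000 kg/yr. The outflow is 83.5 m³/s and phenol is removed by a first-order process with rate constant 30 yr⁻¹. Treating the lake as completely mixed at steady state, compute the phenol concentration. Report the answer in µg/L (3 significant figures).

48.1 µg/L

Outflow Q = 83.5 m³/s × 3.156e+07 s/yr = 2.635e+09 m³/yr.
Steady-state CSTR mass balance: W = Q·C + k·V·C, so C = W/(Q + kV).
Q + kV = 2.635e+09 + 30·4.51e+07 = 3.988e+09 m³/yr.
C = 192000/3.988e+09 = 4.814e-05 kg/m³ = 0.04814 mg/L = 48.14 µg/L.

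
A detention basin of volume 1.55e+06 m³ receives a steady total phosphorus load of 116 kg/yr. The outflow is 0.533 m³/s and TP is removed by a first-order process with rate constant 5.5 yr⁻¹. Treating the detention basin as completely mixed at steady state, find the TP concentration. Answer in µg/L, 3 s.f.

Outflow Q = 0.533 m³/s × 3.156e+07 s/yr = 1.682e+07 m³/yr.
Steady-state CSTR mass balance: W = Q·C + k·V·C, so C = W/(Q + kV).
Q + kV = 1.682e+07 + 5.5·1.55e+06 = 2.535e+07 m³/yr.
C = 116/2.535e+07 = 4.577e-06 kg/m³ = 0.004577 mg/L = 4.577 µg/L.

4.58 µg/L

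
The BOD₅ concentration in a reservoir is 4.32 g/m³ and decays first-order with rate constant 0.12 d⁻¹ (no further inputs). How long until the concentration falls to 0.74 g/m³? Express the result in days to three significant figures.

14.7 d

t = ln(C₀/C)/k = ln(4.32/0.74)/0.12 = 1.764/0.12 = 14.7 d.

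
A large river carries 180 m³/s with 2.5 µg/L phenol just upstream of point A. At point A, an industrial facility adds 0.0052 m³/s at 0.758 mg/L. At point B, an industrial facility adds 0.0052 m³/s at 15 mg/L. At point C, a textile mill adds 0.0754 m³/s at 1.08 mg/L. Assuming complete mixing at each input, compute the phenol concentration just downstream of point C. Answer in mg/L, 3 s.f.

0.00341 mg/L

2.5 µg/L = 0.0025 mg/L.
After input A: C = (180·0.0025 + 0.0052·0.758) / 180 = 0.002522 mg/L.
After input B: C = (180·0.002522 + 0.0052·15) / 180 = 0.002955 mg/L.
After input C: C = (180·0.002955 + 0.0754·1.08) / 180.1 = 0.003406 mg/L.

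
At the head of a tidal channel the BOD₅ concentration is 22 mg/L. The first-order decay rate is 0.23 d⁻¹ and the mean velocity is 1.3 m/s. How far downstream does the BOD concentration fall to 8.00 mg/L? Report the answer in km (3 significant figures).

From C = C₀·e^(−kt), t = ln(C₀/C)/k = ln(22/8.00)/0.23 = 1.012/0.23 = 4.398 d.
Distance = v·t = 1.3 m/s × 3.8e+05 s = 4.94e+05 m = 494 km.

494 km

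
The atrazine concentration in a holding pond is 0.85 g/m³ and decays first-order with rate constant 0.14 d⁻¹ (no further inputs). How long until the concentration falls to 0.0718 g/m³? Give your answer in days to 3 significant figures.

17.7 d

t = ln(C₀/C)/k = ln(0.85/0.0718)/0.14 = 2.471/0.14 = 17.65 d.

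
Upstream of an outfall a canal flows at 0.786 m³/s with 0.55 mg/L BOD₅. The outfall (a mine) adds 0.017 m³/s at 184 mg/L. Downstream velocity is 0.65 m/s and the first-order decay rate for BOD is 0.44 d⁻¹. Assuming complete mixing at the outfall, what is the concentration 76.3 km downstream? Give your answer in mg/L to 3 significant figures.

After complete mixing, C₀ = (0.017·184 + 0.786·0.55) / 0.803 = 4.434 mg/L.
Travel time t = 7.63e+04 m / 0.65 m/s = 1.174e+05 s = 1.359 d.
C = 4.434·exp(−0.44·1.359) = 4.434·0.55 = 2.439 mg/L.

2.44 mg/L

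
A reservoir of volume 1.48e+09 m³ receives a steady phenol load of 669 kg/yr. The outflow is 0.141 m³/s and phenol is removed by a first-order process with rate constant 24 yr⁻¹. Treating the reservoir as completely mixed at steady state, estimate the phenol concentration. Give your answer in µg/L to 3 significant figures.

Outflow Q = 0.141 m³/s × 3.156e+07 s/yr = 4.45e+06 m³/yr.
Steady-state CSTR mass balance: W = Q·C + k·V·C, so C = W/(Q + kV).
Q + kV = 4.45e+06 + 24·1.48e+09 = 3.552e+10 m³/yr.
C = 669/3.552e+10 = 1.883e-08 kg/m³ = 1.883e-05 mg/L = 0.01883 µg/L.

0.0188 µg/L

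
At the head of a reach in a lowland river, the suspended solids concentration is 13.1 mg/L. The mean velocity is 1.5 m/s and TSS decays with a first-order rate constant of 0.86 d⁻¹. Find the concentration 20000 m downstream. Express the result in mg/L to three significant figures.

Travel time t = 20000 m / 1.5 m/s = 2e+04/1.5 = 1.333e+04 s = 0.1543 d.
First-order decay: C = 13.1·exp(−0.86·0.1543) = 13.1·0.8757 = 11.47 mg/L.

11.5 mg/L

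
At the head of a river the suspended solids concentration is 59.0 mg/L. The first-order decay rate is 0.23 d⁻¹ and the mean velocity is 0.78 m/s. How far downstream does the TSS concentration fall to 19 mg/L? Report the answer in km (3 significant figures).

332 km

From C = C₀·e^(−kt), t = ln(C₀/C)/k = ln(59.0/19)/0.23 = 1.133/0.23 = 4.927 d.
Distance = v·t = 0.78 m/s × 4.257e+05 s = 3.32e+05 m = 332 km.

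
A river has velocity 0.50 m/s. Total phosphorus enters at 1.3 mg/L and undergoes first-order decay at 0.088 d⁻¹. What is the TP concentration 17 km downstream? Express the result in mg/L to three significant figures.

Travel time t = 17 km / 0.50 m/s = 1.7e+04/0.50 = 3.4e+04 s = 0.3935 d.
First-order decay: C = 1.3·exp(−0.088·0.3935) = 1.3·0.966 = 1.256 mg/L.

1.26 mg/L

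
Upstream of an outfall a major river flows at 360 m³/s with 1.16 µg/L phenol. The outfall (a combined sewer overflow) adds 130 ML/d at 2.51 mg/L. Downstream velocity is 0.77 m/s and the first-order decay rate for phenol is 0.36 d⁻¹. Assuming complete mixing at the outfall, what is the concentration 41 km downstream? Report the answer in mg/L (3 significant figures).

0.00929 mg/L

130 ML/d = 1.505 m³/s.
1.16 µg/L = 0.00116 mg/L.
After complete mixing, C₀ = (1.505·2.51 + 360·0.00116) / 361.5 = 0.0116 mg/L.
Travel time t = 4.1e+04 m / 0.77 m/s = 5.325e+04 s = 0.6163 d.
C = 0.0116·exp(−0.36·0.6163) = 0.0116·0.801 = 0.009294 mg/L.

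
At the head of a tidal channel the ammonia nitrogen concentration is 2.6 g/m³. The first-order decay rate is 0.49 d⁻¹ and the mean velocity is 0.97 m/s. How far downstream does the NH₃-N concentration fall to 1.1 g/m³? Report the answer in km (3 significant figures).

147 km

From C = C₀·e^(−kt), t = ln(C₀/C)/k = ln(2.6/1.1)/0.49 = 0.8602/0.49 = 1.756 d.
Distance = v·t = 0.97 m/s × 1.517e+05 s = 1.471e+05 m = 147.1 km.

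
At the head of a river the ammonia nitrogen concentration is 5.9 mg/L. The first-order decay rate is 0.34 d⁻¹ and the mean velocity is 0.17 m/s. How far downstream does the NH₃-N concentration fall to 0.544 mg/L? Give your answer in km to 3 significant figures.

103 km

From C = C₀·e^(−kt), t = ln(C₀/C)/k = ln(5.9/0.544)/0.34 = 2.384/0.34 = 7.011 d.
Distance = v·t = 0.17 m/s × 6.058e+05 s = 1.03e+05 m = 103 km.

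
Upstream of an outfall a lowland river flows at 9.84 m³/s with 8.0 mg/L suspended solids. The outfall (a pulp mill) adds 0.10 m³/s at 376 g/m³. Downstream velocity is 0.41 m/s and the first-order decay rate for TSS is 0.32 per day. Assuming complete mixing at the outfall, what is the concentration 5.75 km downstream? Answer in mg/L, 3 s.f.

After complete mixing, C₀ = (0.1·376 + 9.84·8) / 9.94 = 11.7 mg/L.
Travel time t = 5750 m / 0.41 m/s = 1.402e+04 s = 0.1623 d.
C = 11.7·exp(−0.32·0.1623) = 11.7·0.9494 = 11.11 mg/L.

11.1 mg/L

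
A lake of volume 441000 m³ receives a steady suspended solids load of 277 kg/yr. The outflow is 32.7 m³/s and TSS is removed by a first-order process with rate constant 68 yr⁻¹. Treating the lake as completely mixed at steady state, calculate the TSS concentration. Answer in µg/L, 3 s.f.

Outflow Q = 32.7 m³/s × 3.156e+07 s/yr = 1.032e+09 m³/yr.
Steady-state CSTR mass balance: W = Q·C + k·V·C, so C = W/(Q + kV).
Q + kV = 1.032e+09 + 68·441000 = 1.062e+09 m³/yr.
C = 277/1.062e+09 = 2.608e-07 kg/m³ = 0.0002608 mg/L = 0.2608 µg/L.

0.261 µg/L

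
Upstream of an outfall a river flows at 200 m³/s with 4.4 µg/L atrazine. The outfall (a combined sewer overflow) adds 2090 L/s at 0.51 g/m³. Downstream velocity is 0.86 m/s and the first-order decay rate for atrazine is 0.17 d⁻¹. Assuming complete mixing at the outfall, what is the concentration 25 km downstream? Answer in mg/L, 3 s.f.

0.00909 mg/L

2090 L/s = 2.09 m³/s.
4.4 µg/L = 0.0044 mg/L.
After complete mixing, C₀ = (2.09·0.51 + 200·0.0044) / 202.1 = 0.009629 mg/L.
Travel time t = 2.5e+04 m / 0.86 m/s = 2.907e+04 s = 0.3365 d.
C = 0.009629·exp(−0.17·0.3365) = 0.009629·0.9444 = 0.009094 mg/L.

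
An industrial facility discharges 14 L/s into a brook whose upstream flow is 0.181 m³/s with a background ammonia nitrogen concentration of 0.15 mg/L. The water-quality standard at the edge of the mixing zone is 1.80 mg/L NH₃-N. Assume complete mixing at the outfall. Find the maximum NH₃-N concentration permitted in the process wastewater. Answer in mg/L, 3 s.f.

23.1 mg/L

14 L/s = 0.014 m³/s.
Mass balance: 1.8·0.195 = 0.014·Cₑ + 0.181·0.15.
Cₑ = (0.351 − 0.02715) / 0.014 = 23.13 mg/L.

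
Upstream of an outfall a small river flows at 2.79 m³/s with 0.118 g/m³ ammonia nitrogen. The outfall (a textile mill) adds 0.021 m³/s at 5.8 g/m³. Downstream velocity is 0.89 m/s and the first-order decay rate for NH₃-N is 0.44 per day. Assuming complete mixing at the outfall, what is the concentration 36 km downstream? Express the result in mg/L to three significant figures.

After complete mixing, C₀ = (0.021·5.8 + 2.79·0.118) / 2.811 = 0.1604 mg/L.
Travel time t = 3.6e+04 m / 0.89 m/s = 4.045e+04 s = 0.4682 d.
C = 0.1604·exp(−0.44·0.4682) = 0.1604·0.8138 = 0.1306 mg/L.

0.131 mg/L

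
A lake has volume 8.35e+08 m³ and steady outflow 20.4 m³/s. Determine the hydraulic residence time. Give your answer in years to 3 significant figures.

1.30 yr

Q = 20.4 m³/s × 3.156e+07 s/yr = 6.438e+08 m³/yr.
Hydraulic residence time τ = V/Q = 8.35e+08/6.438e+08 = 1.297 yr.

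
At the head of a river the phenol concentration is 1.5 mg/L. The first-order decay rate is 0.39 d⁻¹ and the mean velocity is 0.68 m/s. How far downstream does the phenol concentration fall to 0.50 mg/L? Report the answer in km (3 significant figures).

From C = C₀·e^(−kt), t = ln(C₀/C)/k = ln(1.5/0.50)/0.39 = 1.099/0.39 = 2.817 d.
Distance = v·t = 0.68 m/s × 2.434e+05 s = 1.655e+05 m = 165.5 km.

166 km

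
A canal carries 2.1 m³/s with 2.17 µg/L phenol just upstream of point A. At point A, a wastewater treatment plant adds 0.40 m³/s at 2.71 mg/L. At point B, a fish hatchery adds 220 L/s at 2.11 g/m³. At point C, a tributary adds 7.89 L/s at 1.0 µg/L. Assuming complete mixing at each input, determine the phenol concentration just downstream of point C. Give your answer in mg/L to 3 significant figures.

2.17 µg/L = 0.00217 mg/L.
After input A: C = (2.1·0.00217 + 0.4·2.71) / 2.5 = 0.4354 mg/L.
220 L/s = 0.22 m³/s.
After input B: C = (2.5·0.4354 + 0.22·2.11) / 2.72 = 0.5709 mg/L.
7.89 L/s = 0.00789 m³/s.
1.0 µg/L = 0.001 mg/L.
After input C: C = (2.72·0.5709 + 0.00789·0.001) / 2.728 = 0.5692 mg/L.

0.569 mg/L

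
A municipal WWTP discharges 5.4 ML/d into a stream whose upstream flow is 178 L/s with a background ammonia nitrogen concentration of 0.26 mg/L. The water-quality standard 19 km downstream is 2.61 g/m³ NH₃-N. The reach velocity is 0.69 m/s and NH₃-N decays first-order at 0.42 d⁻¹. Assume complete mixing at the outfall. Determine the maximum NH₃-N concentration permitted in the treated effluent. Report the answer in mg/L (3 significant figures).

10.7 mg/L

5.4 ML/d = 0.0625 m³/s.
178 L/s = 0.178 m³/s.
Travel time to the compliance point: t = 1.9e+04/0.69 = 2.754e+04 s = 0.3187 d; decay factor exp(−0.42·0.3187) = 0.8747.
So the concentration just after mixing may be at most 2.61/0.8747 = 2.984 mg/L.
Mass balance: 2.984·0.2405 = 0.0625·Cₑ + 0.178·0.26.
Cₑ = (0.7176 − 0.04628) / 0.0625 = 10.74 mg/L.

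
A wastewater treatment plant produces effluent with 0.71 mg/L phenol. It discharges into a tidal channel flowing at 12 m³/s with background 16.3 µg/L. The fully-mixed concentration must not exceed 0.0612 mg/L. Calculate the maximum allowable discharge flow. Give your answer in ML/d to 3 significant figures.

16.3 µg/L = 0.0163 mg/L.
Mass balance at complete mixing: C_std·(Q_w + Q_r) = Q_w·C_e + Q_r·C_b.
Rearranging, Q_w = Q_r·(C_std − C_b)/(C_e − C_std) = 12·(0.0612 − 0.0163) / (0.71 − 0.0612) = 0.8305 m³/s.
= 71.75 ML/d.

71.8 ML/d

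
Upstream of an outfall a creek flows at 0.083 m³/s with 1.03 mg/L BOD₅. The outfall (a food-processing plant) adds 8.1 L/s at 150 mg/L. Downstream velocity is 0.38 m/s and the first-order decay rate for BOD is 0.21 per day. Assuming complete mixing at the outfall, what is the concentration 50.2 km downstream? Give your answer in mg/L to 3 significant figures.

10.4 mg/L

8.1 L/s = 0.0081 m³/s.
After complete mixing, C₀ = (0.0081·150 + 0.083·1.03) / 0.0911 = 14.28 mg/L.
Travel time t = 5.02e+04 m / 0.38 m/s = 1.321e+05 s = 1.529 d.
C = 14.28·exp(−0.21·1.529) = 14.28·0.7254 = 10.35 mg/L.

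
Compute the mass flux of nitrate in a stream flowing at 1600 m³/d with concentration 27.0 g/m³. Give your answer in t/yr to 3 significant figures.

1600 m³/d = 0.01852 m³/s.
Mass flux = Q·C = 0.01852 m³/s × 27 g/m³ = 0.5 g/s.
= 0.5 g/s × 31.56 = 15.78 t/yr.

15.8 t/yr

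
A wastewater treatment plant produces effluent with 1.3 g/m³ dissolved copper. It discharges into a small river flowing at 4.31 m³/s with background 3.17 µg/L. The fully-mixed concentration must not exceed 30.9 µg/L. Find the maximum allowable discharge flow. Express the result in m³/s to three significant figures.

0.0942 m³/s

3.17 µg/L = 0.00317 mg/L.
30.9 µg/L = 0.0309 mg/L.
Mass balance at complete mixing: C_std·(Q_w + Q_r) = Q_w·C_e + Q_r·C_b.
Rearranging, Q_w = Q_r·(C_std − C_b)/(C_e − C_std) = 4.31·(0.0309 − 0.00317) / (1.3 − 0.0309) = 0.09417 m³/s.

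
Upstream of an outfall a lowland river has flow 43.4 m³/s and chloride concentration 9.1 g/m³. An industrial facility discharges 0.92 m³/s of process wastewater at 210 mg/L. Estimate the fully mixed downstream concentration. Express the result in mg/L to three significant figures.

Flow-weighted mixing gives C = (0.92·210 + 43.4·9.1) / (0.92 + 43.4) = 588.1/44.32 = 13.27 mg/L.

13.3 mg/L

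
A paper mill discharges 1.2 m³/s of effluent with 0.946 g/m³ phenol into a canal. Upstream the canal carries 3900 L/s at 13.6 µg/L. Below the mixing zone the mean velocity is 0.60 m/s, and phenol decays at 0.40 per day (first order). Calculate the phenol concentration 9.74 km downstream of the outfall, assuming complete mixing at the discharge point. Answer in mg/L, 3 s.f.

3900 L/s = 3.9 m³/s.
13.6 µg/L = 0.0136 mg/L.
After complete mixing, C₀ = (1.2·0.946 + 3.9·0.0136) / 5.1 = 0.233 mg/L.
Travel time t = 9740 m / 0.60 m/s = 1.623e+04 s = 0.1879 d.
C = 0.233·exp(−0.40·0.1879) = 0.233·0.9276 = 0.2161 mg/L.

0.216 mg/L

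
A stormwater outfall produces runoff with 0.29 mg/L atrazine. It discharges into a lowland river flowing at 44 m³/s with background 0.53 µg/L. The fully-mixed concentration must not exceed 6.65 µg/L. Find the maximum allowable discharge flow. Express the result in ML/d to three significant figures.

82.1 ML/d

0.53 µg/L = 0.00053 mg/L.
6.65 µg/L = 0.00665 mg/L.
Mass balance at complete mixing: C_std·(Q_w + Q_r) = Q_w·C_e + Q_r·C_b.
Rearranging, Q_w = Q_r·(C_std − C_b)/(C_e − C_std) = 44·(0.00665 − 0.00053) / (0.29 − 0.00665) = 0.9503 m³/s.
= 82.11 ML/d.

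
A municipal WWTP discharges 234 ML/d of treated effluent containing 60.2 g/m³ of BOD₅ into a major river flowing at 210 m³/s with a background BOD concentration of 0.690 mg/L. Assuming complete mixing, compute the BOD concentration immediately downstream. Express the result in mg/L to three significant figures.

234 ML/d = 2.708 m³/s.
Conservation of mass across the mixing zone: C = (2.708·60.2 + 210·0.69) / (2.708 + 210) = 307.9/212.7 = 1.448 mg/L.

1.45 mg/L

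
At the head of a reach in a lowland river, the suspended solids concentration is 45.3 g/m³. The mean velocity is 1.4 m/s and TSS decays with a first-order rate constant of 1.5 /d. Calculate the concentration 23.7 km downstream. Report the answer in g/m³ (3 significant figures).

33.8 g/m³

Travel time t = 23.7 km / 1.4 m/s = 2.37e+04/1.4 = 1.693e+04 s = 0.1959 d.
First-order decay: C = 45.3·exp(−1.5·0.1959) = 45.3·0.7454 = 33.76 g/m³.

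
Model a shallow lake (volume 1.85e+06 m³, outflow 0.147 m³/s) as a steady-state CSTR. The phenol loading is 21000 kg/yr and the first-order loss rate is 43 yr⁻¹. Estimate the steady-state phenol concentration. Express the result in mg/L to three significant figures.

0.249 mg/L

Outflow Q = 0.147 m³/s × 3.156e+07 s/yr = 4.639e+06 m³/yr.
Steady-state CSTR mass balance: W = Q·C + k·V·C, so C = W/(Q + kV).
Q + kV = 4.639e+06 + 43·1.85e+06 = 8.419e+07 m³/yr.
C = 21000/8.419e+07 = 0.0002494 kg/m³ = 0.2494 mg/L.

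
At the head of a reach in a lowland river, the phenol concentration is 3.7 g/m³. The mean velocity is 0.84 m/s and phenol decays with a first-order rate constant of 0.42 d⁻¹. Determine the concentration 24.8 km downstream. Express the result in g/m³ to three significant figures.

3.21 g/m³

Travel time t = 24.8 km / 0.84 m/s = 2.48e+04/0.84 = 2.952e+04 s = 0.3417 d.
First-order decay: C = 3.7·exp(−0.42·0.3417) = 3.7·0.8663 = 3.205 g/m³.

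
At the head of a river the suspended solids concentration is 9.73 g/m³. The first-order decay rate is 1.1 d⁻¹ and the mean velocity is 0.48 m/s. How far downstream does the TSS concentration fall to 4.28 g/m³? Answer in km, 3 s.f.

31.0 km

From C = C₀·e^(−kt), t = ln(C₀/C)/k = ln(9.73/4.28)/1.1 = 0.8213/1.1 = 0.7466 d.
Distance = v·t = 0.48 m/s × 6.451e+04 s = 3.096e+04 m = 30.96 km.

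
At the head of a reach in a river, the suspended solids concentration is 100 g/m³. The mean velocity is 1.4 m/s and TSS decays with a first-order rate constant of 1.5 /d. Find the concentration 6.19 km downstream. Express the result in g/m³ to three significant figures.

Travel time t = 6.19 km / 1.4 m/s = 6190/1.4 = 4421 s = 0.05117 d.
First-order decay: C = 100·exp(−1.5·0.05117) = 100·0.9261 = 92.61 g/m³.

92.6 g/m³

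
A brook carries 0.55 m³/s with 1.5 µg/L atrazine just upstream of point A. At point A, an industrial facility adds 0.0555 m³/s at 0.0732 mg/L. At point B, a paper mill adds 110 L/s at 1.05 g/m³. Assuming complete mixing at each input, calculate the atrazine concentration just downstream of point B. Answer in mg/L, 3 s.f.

0.168 mg/L

1.5 µg/L = 0.0015 mg/L.
After input A: C = (0.55·0.0015 + 0.0555·0.0732) / 0.6055 = 0.008072 mg/L.
110 L/s = 0.11 m³/s.
After input B: C = (0.6055·0.008072 + 0.11·1.05) / 0.7155 = 0.1683 mg/L.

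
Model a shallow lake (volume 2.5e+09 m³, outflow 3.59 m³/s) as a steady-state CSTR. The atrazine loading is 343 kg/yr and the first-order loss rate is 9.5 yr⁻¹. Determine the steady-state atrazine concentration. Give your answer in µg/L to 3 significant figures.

Outflow Q = 3.59 m³/s × 3.156e+07 s/yr = 1.133e+08 m³/yr.
Steady-state CSTR mass balance: W = Q·C + k·V·C, so C = W/(Q + kV).
Q + kV = 1.133e+08 + 9.5·2.5e+09 = 2.386e+10 m³/yr.
C = 343/2.386e+10 = 1.437e-08 kg/m³ = 1.437e-05 mg/L = 0.01437 µg/L.

0.0144 µg/L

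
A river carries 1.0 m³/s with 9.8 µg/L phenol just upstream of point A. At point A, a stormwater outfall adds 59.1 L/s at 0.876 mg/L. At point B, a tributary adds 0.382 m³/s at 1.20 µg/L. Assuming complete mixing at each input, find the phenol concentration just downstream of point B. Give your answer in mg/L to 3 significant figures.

9.8 µg/L = 0.0098 mg/L.
59.1 L/s = 0.0591 m³/s.
After input A: C = (1·0.0098 + 0.0591·0.876) / 1.059 = 0.05814 mg/L.
1.20 µg/L = 0.0012 mg/L.
After input B: C = (1.059·0.05814 + 0.382·0.0012) / 1.441 = 0.04304 mg/L.

0.0430 mg/L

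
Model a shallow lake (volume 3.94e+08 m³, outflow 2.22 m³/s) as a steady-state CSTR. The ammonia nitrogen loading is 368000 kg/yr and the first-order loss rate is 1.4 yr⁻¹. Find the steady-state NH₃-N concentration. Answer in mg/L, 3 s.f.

0.592 mg/L

Outflow Q = 2.22 m³/s × 3.156e+07 s/yr = 7.006e+07 m³/yr.
Steady-state CSTR mass balance: W = Q·C + k·V·C, so C = W/(Q + kV).
Q + kV = 7.006e+07 + 1.4·3.94e+08 = 6.217e+08 m³/yr.
C = 368000/6.217e+08 = 0.000592 kg/m³ = 0.592 mg/L.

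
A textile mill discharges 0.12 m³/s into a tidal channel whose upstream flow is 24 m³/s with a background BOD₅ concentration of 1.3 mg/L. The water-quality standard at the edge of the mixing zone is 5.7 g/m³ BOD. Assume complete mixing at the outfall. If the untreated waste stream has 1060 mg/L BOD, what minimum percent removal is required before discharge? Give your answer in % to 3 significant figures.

16.4 %

Mass balance: 5.7·24.12 = 0.12·Cₑ + 24·1.3.
Cₑ = (137.5 − 31.2) / 0.12 = 885.7 mg/L.
Required removal = 1 − 885.7/1060 = 16.44 %.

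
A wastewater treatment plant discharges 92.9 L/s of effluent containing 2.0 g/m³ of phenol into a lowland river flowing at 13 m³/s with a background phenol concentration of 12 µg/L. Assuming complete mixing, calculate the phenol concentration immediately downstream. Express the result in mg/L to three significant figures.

0.0261 mg/L

92.9 L/s = 0.0929 m³/s.
12 µg/L = 0.012 mg/L.
By mass balance at complete mixing, C = (0.0929·2 + 13·0.012) / (0.0929 + 13) = 0.3418/13.09 = 0.02611 mg/L.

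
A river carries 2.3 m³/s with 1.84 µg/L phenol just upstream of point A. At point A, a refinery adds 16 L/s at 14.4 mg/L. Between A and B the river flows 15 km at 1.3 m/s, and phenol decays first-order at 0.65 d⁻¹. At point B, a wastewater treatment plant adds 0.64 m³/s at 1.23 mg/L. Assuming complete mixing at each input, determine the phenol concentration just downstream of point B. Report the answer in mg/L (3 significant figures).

1.84 µg/L = 0.00184 mg/L.
16 L/s = 0.016 m³/s.
After input A: C = (2.3·0.00184 + 0.016·14.4) / 2.316 = 0.1013 mg/L.
Over the 15 km reach to input B (t = 1.154e+04 s = 0.1335 d), decay gives C = 0.1013·exp(−0.65·0.1335) = 0.09289 mg/L.
After input B: C = (2.316·0.09289 + 0.64·1.23) / 2.956 = 0.3391 mg/L.

0.339 mg/L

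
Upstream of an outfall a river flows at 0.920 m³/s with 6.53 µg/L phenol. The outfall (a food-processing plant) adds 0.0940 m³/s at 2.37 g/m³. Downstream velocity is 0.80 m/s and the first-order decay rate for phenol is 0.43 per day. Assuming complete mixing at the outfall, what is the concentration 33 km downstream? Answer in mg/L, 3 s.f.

0.184 mg/L

6.53 µg/L = 0.00653 mg/L.
After complete mixing, C₀ = (0.094·2.37 + 0.92·0.00653) / 1.014 = 0.2256 mg/L.
Travel time t = 3.3e+04 m / 0.80 m/s = 4.125e+04 s = 0.4774 d.
C = 0.2256·exp(−0.43·0.4774) = 0.2256·0.8144 = 0.1838 mg/L.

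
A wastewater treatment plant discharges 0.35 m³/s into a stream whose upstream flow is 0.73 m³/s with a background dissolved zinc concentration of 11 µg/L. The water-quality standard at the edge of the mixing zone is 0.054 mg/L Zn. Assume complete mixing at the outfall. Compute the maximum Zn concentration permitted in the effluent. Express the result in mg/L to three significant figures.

11 µg/L = 0.011 mg/L.
Mass balance: 0.054·1.08 = 0.35·Cₑ + 0.73·0.011.
Cₑ = (0.05832 − 0.00803) / 0.35 = 0.1437 mg/L.

0.144 mg/L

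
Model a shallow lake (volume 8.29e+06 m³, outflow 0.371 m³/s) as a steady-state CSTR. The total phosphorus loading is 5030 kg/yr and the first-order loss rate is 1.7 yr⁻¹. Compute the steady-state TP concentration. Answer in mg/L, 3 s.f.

Outflow Q = 0.371 m³/s × 3.156e+07 s/yr = 1.171e+07 m³/yr.
Steady-state CSTR mass balance: W = Q·C + k·V·C, so C = W/(Q + kV).
Q + kV = 1.171e+07 + 1.7·8.29e+06 = 2.58e+07 m³/yr.
C = 5030/2.58e+07 = 0.000195 kg/m³ = 0.195 mg/L.

0.195 mg/L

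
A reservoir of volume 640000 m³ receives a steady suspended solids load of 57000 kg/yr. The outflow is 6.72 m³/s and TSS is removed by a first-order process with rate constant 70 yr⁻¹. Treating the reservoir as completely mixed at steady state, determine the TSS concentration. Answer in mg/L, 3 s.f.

Outflow Q = 6.72 m³/s × 3.156e+07 s/yr = 2.121e+08 m³/yr.
Steady-state CSTR mass balance: W = Q·C + k·V·C, so C = W/(Q + kV).
Q + kV = 2.121e+08 + 70·640000 = 2.569e+08 m³/yr.
C = 57000/2.569e+08 = 0.0002219 kg/m³ = 0.2219 mg/L.

0.222 mg/L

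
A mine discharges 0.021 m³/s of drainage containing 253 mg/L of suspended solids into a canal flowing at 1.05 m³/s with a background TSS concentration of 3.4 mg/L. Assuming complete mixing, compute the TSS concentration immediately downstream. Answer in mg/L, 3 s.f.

By mass balance at complete mixing, C = (0.021·253 + 1.05·3.4) / (0.021 + 1.05) = 8.883/1.071 = 8.294 mg/L.

8.29 mg/L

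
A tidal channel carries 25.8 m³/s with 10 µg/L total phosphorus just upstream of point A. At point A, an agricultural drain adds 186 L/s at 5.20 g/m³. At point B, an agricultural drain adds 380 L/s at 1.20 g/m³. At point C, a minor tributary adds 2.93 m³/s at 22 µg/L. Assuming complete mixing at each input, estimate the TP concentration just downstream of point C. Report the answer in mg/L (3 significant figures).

10 µg/L = 0.01 mg/L.
186 L/s = 0.186 m³/s.
After input A: C = (25.8·0.01 + 0.186·5.2) / 25.99 = 0.04715 mg/L.
380 L/s = 0.38 m³/s.
After input B: C = (25.99·0.04715 + 0.38·1.2) / 26.37 = 0.06376 mg/L.
22 µg/L = 0.022 mg/L.
After input C: C = (26.37·0.06376 + 2.93·0.022) / 29.3 = 0.05959 mg/L.

0.0596 mg/L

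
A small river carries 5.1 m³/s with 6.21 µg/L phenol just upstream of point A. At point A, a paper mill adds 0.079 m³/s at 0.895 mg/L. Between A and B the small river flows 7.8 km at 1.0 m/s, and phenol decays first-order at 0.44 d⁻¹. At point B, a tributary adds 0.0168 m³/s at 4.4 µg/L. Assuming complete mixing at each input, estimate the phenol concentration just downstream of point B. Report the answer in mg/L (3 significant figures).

0.0190 mg/L

6.21 µg/L = 0.00621 mg/L.
After input A: C = (5.1·0.00621 + 0.079·0.895) / 5.179 = 0.01977 mg/L.
Over the 7.8 km reach to input B (t = 7800 s = 0.09028 d), decay gives C = 0.01977·exp(−0.44·0.09028) = 0.019 mg/L.
4.4 µg/L = 0.0044 mg/L.
After input B: C = (5.179·0.019 + 0.0168·0.0044) / 5.196 = 0.01895 mg/L.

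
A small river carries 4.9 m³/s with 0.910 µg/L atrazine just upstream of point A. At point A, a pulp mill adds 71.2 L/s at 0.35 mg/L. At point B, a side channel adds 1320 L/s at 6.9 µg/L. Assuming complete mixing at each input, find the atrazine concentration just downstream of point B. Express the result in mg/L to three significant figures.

0.00612 mg/L

0.910 µg/L = 0.00091 mg/L.
71.2 L/s = 0.0712 m³/s.
After input A: C = (4.9·0.00091 + 0.0712·0.35) / 4.971 = 0.00591 mg/L.
1320 L/s = 1.32 m³/s.
6.9 µg/L = 0.0069 mg/L.
After input B: C = (4.971·0.00591 + 1.32·0.0069) / 6.291 = 0.006118 mg/L.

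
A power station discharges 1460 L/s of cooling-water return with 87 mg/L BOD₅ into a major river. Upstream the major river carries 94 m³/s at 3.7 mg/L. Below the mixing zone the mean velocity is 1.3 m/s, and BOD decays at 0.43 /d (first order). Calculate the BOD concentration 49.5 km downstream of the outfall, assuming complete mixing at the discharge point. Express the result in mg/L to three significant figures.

4.12 mg/L

1460 L/s = 1.46 m³/s.
After complete mixing, C₀ = (1.46·87 + 94·3.7) / 95.46 = 4.974 mg/L.
Travel time t = 4.95e+04 m / 1.3 m/s = 3.808e+04 s = 0.4407 d.
C = 4.974·exp(−0.43·0.4407) = 4.974·0.8274 = 4.115 mg/L.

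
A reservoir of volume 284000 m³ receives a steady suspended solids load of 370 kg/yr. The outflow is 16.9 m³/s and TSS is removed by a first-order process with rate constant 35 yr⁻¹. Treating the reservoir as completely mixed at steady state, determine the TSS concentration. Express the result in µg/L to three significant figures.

0.681 µg/L

Outflow Q = 16.9 m³/s × 3.156e+07 s/yr = 5.333e+08 m³/yr.
Steady-state CSTR mass balance: W = Q·C + k·V·C, so C = W/(Q + kV).
Q + kV = 5.333e+08 + 35·284000 = 5.433e+08 m³/yr.
C = 370/5.433e+08 = 6.811e-07 kg/m³ = 0.0006811 mg/L = 0.6811 µg/L.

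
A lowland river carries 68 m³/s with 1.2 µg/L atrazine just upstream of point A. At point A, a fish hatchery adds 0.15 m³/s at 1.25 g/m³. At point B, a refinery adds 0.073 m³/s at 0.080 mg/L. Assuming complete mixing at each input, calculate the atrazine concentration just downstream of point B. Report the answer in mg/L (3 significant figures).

0.00403 mg/L

1.2 µg/L = 0.0012 mg/L.
After input A: C = (68·0.0012 + 0.15·1.25) / 68.15 = 0.003949 mg/L.
After input B: C = (68.15·0.003949 + 0.073·0.08) / 68.22 = 0.00403 mg/L.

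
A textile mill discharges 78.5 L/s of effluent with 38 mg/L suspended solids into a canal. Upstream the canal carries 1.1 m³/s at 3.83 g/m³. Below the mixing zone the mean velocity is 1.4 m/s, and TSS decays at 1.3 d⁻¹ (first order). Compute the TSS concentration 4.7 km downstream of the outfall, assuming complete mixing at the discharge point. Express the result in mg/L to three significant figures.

5.81 mg/L

78.5 L/s = 0.0785 m³/s.
After complete mixing, C₀ = (0.0785·38 + 1.1·3.83) / 1.179 = 6.106 mg/L.
Travel time t = 4700 m / 1.4 m/s = 3357 s = 0.03886 d.
C = 6.106·exp(−1.3·0.03886) = 6.106·0.9507 = 5.805 mg/L.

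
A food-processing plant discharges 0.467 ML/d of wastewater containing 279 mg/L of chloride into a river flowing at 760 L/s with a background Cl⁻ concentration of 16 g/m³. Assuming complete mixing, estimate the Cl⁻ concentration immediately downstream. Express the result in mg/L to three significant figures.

0.467 ML/d = 0.005405 m³/s.
760 L/s = 0.76 m³/s.
By mass balance at complete mixing, C = (0.005405·279 + 0.76·16) / (0.005405 + 0.76) = 13.67/0.7654 = 17.86 mg/L.

17.9 mg/L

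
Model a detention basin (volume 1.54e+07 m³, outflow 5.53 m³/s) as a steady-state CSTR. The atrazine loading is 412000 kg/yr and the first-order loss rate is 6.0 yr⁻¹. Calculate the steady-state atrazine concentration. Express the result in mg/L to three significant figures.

1.54 mg/L

Outflow Q = 5.53 m³/s × 3.156e+07 s/yr = 1.745e+08 m³/yr.
Steady-state CSTR mass balance: W = Q·C + k·V·C, so C = W/(Q + kV).
Q + kV = 1.745e+08 + 6.0·1.54e+07 = 2.669e+08 m³/yr.
C = 412000/2.669e+08 = 0.001544 kg/m³ = 1.544 mg/L.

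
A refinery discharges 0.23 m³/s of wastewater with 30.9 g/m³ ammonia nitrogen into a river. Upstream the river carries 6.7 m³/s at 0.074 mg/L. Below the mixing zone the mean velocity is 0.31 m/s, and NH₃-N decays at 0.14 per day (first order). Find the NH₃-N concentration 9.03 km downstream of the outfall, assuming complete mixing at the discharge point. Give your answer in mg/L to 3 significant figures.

1.05 mg/L

After complete mixing, C₀ = (0.23·30.9 + 6.7·0.074) / 6.93 = 1.097 mg/L.
Travel time t = 9030 m / 0.31 m/s = 2.913e+04 s = 0.3371 d.
C = 1.097·exp(−0.14·0.3371) = 1.097·0.9539 = 1.047 mg/L.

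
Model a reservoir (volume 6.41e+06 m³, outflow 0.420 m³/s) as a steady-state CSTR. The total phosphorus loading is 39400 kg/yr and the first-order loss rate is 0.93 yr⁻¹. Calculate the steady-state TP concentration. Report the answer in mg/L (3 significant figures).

2.05 mg/L

Outflow Q = 0.420 m³/s × 3.156e+07 s/yr = 1.325e+07 m³/yr.
Steady-state CSTR mass balance: W = Q·C + k·V·C, so C = W/(Q + kV).
Q + kV = 1.325e+07 + 0.93·6.41e+06 = 1.922e+07 m³/yr.
C = 39400/1.922e+07 = 0.00205 kg/m³ = 2.05 mg/L.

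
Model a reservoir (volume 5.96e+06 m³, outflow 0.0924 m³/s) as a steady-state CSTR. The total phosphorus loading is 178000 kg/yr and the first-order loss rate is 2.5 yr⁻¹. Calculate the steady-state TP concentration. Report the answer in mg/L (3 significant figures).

9.99 mg/L

Outflow Q = 0.0924 m³/s × 3.156e+07 s/yr = 2.916e+06 m³/yr.
Steady-state CSTR mass balance: W = Q·C + k·V·C, so C = W/(Q + kV).
Q + kV = 2.916e+06 + 2.5·5.96e+06 = 1.782e+07 m³/yr.
C = 178000/1.782e+07 = 0.009991 kg/m³ = 9.991 mg/L.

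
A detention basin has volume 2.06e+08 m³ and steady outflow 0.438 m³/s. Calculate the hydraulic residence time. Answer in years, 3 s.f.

14.9 yr

Q = 0.438 m³/s × 3.156e+07 s/yr = 1.382e+07 m³/yr.
Hydraulic residence time τ = V/Q = 2.06e+08/1.382e+07 = 14.9 yr.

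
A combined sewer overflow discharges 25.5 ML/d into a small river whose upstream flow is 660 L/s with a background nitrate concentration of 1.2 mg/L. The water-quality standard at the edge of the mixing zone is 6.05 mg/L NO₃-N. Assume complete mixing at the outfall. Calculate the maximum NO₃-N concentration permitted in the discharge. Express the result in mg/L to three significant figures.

16.9 mg/L

25.5 ML/d = 0.2951 m³/s.
660 L/s = 0.66 m³/s.
Mass balance: 6.05·0.9551 = 0.2951·Cₑ + 0.66·1.2.
Cₑ = (5.779 − 0.792) / 0.2951 = 16.9 mg/L.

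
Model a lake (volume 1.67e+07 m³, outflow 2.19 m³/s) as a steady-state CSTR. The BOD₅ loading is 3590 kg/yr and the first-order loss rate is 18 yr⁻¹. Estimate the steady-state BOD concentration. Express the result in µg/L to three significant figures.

Outflow Q = 2.19 m³/s × 3.156e+07 s/yr = 6.911e+07 m³/yr.
Steady-state CSTR mass balance: W = Q·C + k·V·C, so C = W/(Q + kV).
Q + kV = 6.911e+07 + 18·1.67e+07 = 3.697e+08 m³/yr.
C = 3590/3.697e+08 = 9.71e-06 kg/m³ = 0.00971 mg/L = 9.71 µg/L.

9.71 µg/L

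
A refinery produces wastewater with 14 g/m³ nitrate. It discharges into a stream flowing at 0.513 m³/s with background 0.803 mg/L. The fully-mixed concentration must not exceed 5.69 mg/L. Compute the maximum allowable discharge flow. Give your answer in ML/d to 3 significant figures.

26.1 ML/d

Mass balance at complete mixing: C_std·(Q_w + Q_r) = Q_w·C_e + Q_r·C_b.
Rearranging, Q_w = Q_r·(C_std − C_b)/(C_e − C_std) = 0.513·(5.69 − 0.803) / (14 − 5.69) = 0.3017 m³/s.
= 26.07 ML/d.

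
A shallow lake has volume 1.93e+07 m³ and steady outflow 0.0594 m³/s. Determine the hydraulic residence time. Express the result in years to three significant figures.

10.3 yr

Q = 0.0594 m³/s × 3.156e+07 s/yr = 1.875e+06 m³/yr.
Hydraulic residence time τ = V/Q = 1.93e+07/1.875e+06 = 10.3 yr.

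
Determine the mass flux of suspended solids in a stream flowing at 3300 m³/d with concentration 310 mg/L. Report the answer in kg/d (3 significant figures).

3300 m³/d = 0.03819 m³/s.
Mass flux = Q·C = 0.03819 m³/s × 310 g/m³ = 11.84 g/s.
= 11.84 g/s × 86.4 = 1023 kg/d.

1020 kg/d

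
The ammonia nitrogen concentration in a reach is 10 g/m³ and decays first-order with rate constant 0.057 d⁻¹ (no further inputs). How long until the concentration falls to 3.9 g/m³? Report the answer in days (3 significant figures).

16.5 d

t = ln(C₀/C)/k = ln(10/3.9)/0.057 = 0.9416/0.057 = 16.52 d.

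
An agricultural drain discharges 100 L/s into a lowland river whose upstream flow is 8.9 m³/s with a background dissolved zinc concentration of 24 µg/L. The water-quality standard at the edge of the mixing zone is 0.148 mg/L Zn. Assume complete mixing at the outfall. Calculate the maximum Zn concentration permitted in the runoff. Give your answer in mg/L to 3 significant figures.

100 L/s = 0.1 m³/s.
24 µg/L = 0.024 mg/L.
Mass balance: 0.148·9 = 0.1·Cₑ + 8.9·0.024.
Cₑ = (1.332 − 0.2136) / 0.1 = 11.18 mg/L.

11.2 mg/L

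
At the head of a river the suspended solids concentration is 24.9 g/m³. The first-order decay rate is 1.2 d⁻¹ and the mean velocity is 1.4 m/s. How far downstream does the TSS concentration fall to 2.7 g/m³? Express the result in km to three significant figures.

From C = C₀·e^(−kt), t = ln(C₀/C)/k = ln(24.9/2.7)/1.2 = 2.222/1.2 = 1.851 d.
Distance = v·t = 1.4 m/s × 1.6e+05 s = 2.239e+05 m = 223.9 km.

224 km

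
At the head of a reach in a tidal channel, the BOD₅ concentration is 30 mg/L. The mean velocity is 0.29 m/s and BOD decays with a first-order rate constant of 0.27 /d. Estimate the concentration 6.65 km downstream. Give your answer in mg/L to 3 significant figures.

Travel time t = 6.65 km / 0.29 m/s = 6650/0.29 = 2.293e+04 s = 0.2654 d.
First-order decay: C = 30·exp(−0.27·0.2654) = 30·0.9308 = 27.93 mg/L.

27.9 mg/L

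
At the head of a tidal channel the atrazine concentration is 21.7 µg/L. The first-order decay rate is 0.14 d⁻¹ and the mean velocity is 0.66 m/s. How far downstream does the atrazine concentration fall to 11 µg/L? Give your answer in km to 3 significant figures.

From C = C₀·e^(−kt), t = ln(C₀/C)/k = ln(21.7/11)/0.14 = 0.6794/0.14 = 4.853 d.
Distance = v·t = 0.66 m/s × 4.193e+05 s = 2.767e+05 m = 276.7 km.

277 km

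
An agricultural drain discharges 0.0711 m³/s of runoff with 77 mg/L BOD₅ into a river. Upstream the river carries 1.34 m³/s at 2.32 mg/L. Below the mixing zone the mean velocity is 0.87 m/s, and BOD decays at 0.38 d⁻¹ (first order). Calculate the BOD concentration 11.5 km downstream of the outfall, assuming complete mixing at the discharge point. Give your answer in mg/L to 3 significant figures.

After complete mixing, C₀ = (0.0711·77 + 1.34·2.32) / 1.411 = 6.083 mg/L.
Travel time t = 1.15e+04 m / 0.87 m/s = 1.322e+04 s = 0.153 d.
C = 6.083·exp(−0.38·0.153) = 6.083·0.9435 = 5.739 mg/L.

5.74 mg/L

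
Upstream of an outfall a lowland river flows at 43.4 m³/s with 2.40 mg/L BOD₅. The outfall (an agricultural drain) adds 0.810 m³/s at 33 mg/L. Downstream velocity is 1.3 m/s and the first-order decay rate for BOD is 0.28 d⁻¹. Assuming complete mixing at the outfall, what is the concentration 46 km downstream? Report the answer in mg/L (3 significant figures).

2.64 mg/L

After complete mixing, C₀ = (0.81·33 + 43.4·2.4) / 44.21 = 2.961 mg/L.
Travel time t = 4.6e+04 m / 1.3 m/s = 3.538e+04 s = 0.4095 d.
C = 2.961·exp(−0.28·0.4095) = 2.961·0.8917 = 2.64 mg/L.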